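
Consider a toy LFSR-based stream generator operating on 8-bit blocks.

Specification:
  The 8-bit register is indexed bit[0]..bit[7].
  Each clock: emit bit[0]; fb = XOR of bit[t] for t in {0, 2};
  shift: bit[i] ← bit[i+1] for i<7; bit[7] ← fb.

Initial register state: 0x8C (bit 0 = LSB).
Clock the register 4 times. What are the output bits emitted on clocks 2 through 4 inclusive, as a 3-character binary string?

011

reg_0 = 0x8C
clock 1: out=0, reg = 0xC6
clock 2: out=0, reg = 0xE3
clock 3: out=1, reg = 0xF1
clock 4: out=1, reg = 0xF8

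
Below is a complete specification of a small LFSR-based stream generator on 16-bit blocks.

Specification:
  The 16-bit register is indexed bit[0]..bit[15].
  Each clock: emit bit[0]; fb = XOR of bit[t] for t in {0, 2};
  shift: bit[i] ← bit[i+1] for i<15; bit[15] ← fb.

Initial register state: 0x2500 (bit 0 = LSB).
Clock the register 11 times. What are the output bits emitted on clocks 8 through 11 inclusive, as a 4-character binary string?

reg_0 = 0x2500
clock 1: out=0, reg = 0x1280
clock 2: out=0, reg = 0x0940
clock 3: out=0, reg = 0x04A0
clock 4: out=0, reg = 0x0250
clock 5: out=0, reg = 0x0128
clock 6: out=0, reg = 0x0094
clock 7: out=0, reg = 0x804A
clock 8: out=0, reg = 0x4025
clock 9: out=1, reg = 0x2012
clock 10: out=0, reg = 0x1009
clock 11: out=1, reg = 0x8804

0101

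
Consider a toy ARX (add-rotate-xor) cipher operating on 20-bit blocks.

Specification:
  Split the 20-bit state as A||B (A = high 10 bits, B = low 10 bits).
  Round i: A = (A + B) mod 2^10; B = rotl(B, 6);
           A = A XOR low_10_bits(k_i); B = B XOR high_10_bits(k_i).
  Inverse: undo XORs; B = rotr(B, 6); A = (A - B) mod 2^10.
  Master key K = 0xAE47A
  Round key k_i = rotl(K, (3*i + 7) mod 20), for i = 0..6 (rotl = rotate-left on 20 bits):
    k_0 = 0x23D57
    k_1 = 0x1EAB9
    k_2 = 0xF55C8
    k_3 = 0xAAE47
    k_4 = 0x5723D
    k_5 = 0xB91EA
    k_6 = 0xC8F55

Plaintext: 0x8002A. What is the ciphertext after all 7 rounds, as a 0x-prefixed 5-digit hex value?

0x72293

s_0 = plaintext = 0x8002A
s_1 = Round(s_0, k_0) = 0xDF60D
s_2 = Round(s_1, k_1) = 0xCCF1A
s_3 = Round(s_2, k_2) = 0xE1564
s_4 = Round(s_3, k_3) = 0xABBBD
s_5 = Round(s_4, k_4) = 0x15A27
s_6 = Round(s_5, k_5) = 0xE5F06
s_7 = Round(s_6, k_6) = 0x72293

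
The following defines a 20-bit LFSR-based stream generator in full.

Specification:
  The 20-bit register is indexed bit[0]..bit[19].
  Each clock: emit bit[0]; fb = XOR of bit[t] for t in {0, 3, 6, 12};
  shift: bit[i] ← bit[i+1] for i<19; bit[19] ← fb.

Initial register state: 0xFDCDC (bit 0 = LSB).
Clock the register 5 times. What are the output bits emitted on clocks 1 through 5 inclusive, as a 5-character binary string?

reg_0 = 0xFDCDC
clock 1: out=0, reg = 0xFEE6E
clock 2: out=0, reg = 0x7F737
clock 3: out=1, reg = 0x3FB9B
clock 4: out=1, reg = 0x9FDCD
clock 5: out=1, reg = 0x4FEE6

00111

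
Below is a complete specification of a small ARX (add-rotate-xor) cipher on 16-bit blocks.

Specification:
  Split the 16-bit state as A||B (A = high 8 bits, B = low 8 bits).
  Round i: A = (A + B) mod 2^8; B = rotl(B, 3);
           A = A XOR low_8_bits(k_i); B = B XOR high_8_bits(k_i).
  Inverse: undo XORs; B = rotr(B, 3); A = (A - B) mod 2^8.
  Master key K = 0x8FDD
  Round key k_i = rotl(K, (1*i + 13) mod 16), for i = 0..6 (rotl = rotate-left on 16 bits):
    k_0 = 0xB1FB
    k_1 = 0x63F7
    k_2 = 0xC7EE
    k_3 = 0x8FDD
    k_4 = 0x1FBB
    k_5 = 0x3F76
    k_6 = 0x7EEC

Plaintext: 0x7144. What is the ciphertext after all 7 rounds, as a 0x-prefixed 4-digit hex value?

0x3ADC

s_0 = plaintext = 0x7144
s_1 = Round(s_0, k_0) = 0x4E93
s_2 = Round(s_1, k_1) = 0x16FF
s_3 = Round(s_2, k_2) = 0xFB38
s_4 = Round(s_3, k_3) = 0xEE4E
s_5 = Round(s_4, k_4) = 0x876D
s_6 = Round(s_5, k_5) = 0x8254
s_7 = Round(s_6, k_6) = 0x3ADC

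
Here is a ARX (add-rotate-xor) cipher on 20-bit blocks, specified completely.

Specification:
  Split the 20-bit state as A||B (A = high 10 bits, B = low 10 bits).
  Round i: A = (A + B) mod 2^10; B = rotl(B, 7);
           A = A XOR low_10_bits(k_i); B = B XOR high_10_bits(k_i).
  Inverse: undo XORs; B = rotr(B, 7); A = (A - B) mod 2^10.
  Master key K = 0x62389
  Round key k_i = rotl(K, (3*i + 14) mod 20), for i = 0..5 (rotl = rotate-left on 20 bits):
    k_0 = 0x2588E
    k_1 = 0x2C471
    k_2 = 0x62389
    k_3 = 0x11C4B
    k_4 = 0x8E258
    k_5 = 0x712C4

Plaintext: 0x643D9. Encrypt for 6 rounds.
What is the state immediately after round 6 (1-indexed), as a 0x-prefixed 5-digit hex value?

0x7D66D

s_0 = plaintext = 0x643D9
s_1 = Round(s_0, k_0) = 0x79C6D
s_2 = Round(s_1, k_1) = 0x8963C
s_3 = Round(s_2, k_2) = 0xFA3CF
s_4 = Round(s_3, k_3) = 0xFF3BE
s_5 = Round(s_4, k_4) = 0x7894F
s_6 = Round(s_5, k_5) = 0x7D66D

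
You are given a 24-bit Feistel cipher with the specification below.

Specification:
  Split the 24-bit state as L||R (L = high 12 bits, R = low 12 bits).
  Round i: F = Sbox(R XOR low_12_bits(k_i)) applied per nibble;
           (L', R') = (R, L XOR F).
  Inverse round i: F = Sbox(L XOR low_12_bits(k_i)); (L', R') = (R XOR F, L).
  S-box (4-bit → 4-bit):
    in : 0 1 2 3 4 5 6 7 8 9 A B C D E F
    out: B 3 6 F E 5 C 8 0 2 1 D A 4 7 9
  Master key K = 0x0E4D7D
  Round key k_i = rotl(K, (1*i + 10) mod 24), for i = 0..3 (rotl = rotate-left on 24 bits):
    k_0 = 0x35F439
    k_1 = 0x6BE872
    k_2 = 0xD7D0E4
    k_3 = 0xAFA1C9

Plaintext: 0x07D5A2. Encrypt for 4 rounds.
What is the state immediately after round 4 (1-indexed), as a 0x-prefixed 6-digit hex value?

0x33BE52

s_0 = plaintext = 0x07D5A2
s_1 = Round(s_0, k_0) = 0x5A2350
s_2 = Round(s_1, k_1) = 0x3508C4
s_3 = Round(s_2, k_2) = 0x8C433B
s_4 = Round(s_3, k_3) = 0x33BE52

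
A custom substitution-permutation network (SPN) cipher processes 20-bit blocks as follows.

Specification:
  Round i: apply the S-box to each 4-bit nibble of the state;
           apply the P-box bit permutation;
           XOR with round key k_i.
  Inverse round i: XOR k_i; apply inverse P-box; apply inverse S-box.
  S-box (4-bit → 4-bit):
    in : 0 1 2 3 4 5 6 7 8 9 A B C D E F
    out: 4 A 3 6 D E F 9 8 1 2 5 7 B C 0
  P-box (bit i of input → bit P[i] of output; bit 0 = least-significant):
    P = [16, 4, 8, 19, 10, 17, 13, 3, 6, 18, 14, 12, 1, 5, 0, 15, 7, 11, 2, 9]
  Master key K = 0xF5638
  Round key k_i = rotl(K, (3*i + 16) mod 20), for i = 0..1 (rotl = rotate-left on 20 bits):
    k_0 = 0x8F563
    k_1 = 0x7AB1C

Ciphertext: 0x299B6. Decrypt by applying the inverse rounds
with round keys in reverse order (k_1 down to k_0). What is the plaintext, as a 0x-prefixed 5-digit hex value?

0x975D7

s_0 = ciphertext = 0x299B6
s_1 = InvRound(s_0, k_1) = 0x721E9
s_2 = InvRound(s_1, k_0) = 0x975D7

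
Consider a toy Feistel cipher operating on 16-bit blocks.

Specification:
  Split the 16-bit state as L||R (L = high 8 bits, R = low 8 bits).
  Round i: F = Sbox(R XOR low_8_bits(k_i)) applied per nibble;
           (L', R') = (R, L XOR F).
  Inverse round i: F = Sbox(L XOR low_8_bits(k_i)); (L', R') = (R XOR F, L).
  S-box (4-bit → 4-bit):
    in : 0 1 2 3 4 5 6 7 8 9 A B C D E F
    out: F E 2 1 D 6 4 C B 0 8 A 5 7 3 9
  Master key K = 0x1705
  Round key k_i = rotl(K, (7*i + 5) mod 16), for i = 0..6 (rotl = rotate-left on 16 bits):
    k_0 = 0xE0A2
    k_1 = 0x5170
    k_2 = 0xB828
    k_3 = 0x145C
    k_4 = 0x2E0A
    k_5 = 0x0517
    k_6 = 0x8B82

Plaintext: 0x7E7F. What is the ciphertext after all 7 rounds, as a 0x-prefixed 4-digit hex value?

0x929C

s_0 = plaintext = 0x7E7F
s_1 = Round(s_0, k_0) = 0x7F09
s_2 = Round(s_1, k_1) = 0x09BF
s_3 = Round(s_2, k_2) = 0xBF05
s_4 = Round(s_3, k_3) = 0x05DF
s_5 = Round(s_4, k_4) = 0xDF73
s_6 = Round(s_5, k_5) = 0x7392
s_7 = Round(s_6, k_6) = 0x929C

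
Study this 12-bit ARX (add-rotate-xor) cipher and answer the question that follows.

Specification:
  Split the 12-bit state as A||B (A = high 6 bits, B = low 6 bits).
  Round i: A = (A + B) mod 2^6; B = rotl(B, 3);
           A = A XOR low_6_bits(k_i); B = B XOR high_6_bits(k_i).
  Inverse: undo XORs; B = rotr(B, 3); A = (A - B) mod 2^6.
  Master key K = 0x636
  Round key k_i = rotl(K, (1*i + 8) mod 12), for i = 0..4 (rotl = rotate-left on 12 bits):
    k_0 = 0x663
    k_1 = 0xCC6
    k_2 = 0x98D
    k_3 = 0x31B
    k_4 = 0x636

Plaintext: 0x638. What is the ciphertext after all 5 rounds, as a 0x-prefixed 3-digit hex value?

0x95F

s_0 = plaintext = 0x638
s_1 = Round(s_0, k_0) = 0xCDE
s_2 = Round(s_1, k_1) = 0x5C0
s_3 = Round(s_2, k_2) = 0x6A6
s_4 = Round(s_3, k_3) = 0x6F8
s_5 = Round(s_4, k_4) = 0x95F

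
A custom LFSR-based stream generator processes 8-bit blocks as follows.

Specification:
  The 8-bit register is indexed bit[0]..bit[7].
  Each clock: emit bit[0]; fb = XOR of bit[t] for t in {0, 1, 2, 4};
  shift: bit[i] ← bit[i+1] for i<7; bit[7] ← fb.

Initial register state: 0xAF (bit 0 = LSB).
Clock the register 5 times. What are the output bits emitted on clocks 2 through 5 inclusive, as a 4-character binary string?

reg_0 = 0xAF
clock 1: out=1, reg = 0xD7
clock 2: out=1, reg = 0x6B
clock 3: out=1, reg = 0x35
clock 4: out=1, reg = 0x9A
clock 5: out=0, reg = 0x4D

1110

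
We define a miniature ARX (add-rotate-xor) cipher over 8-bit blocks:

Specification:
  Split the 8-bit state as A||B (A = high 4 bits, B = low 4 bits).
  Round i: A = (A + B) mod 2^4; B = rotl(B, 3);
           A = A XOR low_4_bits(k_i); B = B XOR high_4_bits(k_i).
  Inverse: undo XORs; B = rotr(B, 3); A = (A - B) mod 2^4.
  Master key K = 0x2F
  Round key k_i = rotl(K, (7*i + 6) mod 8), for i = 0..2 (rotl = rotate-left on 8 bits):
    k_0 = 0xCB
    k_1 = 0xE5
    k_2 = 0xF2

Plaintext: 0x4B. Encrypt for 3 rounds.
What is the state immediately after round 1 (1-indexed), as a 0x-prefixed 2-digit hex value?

s_0 = plaintext = 0x4B
s_1 = Round(s_0, k_0) = 0x41
s_2 = Round(s_1, k_1) = 0x06
s_3 = Round(s_2, k_2) = 0x4C

0x41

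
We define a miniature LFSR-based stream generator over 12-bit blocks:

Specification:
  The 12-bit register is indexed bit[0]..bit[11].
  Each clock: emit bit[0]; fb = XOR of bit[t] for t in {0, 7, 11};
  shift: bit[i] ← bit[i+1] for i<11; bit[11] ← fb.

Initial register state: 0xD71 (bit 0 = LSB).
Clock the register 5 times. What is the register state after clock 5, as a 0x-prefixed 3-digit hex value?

reg_0 = 0xD71
clock 1: out=1, reg = 0x6B8
clock 2: out=0, reg = 0xB5C
clock 3: out=0, reg = 0xDAE
clock 4: out=0, reg = 0x6D7
clock 5: out=1, reg = 0x36B

0x36B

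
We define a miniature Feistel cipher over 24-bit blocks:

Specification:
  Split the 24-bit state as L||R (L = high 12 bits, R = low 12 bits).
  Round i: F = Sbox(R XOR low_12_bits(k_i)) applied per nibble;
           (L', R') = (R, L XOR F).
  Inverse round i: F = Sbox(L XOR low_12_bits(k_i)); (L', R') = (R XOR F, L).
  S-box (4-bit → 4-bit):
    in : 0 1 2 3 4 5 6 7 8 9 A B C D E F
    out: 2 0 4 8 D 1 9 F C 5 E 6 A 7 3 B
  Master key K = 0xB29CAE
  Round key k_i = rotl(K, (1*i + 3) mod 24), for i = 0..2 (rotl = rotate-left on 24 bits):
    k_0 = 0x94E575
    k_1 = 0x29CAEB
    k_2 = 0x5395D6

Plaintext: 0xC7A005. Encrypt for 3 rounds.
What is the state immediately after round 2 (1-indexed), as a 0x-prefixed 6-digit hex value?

0xD88F9D

s_0 = plaintext = 0xC7A005
s_1 = Round(s_0, k_0) = 0x005D88
s_2 = Round(s_1, k_1) = 0xD88F9D
s_3 = Round(s_2, k_2) = 0xF9D35E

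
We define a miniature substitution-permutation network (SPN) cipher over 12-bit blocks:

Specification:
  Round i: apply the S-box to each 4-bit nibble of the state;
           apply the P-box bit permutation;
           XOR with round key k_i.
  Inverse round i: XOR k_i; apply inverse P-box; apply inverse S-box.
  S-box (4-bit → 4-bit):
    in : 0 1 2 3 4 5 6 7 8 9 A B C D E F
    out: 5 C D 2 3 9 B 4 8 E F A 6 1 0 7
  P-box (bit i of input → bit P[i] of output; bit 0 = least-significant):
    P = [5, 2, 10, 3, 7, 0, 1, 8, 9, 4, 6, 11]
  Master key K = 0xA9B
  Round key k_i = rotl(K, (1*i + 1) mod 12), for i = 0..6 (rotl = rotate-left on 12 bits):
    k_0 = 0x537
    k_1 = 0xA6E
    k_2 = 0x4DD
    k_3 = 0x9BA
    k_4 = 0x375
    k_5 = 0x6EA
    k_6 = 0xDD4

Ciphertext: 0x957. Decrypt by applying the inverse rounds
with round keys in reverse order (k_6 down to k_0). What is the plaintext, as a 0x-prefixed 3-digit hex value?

0xCC9

s_0 = ciphertext = 0x957
s_1 = InvRound(s_0, k_6) = 0xEF7
s_2 = InvRound(s_1, k_5) = 0xB3B
s_3 = InvRound(s_2, k_4) = 0x17B
s_4 = InvRound(s_3, k_3) = 0x14E
s_5 = InvRound(s_4, k_2) = 0x3A7
s_6 = InvRound(s_5, k_1) = 0x168
s_7 = InvRound(s_6, k_0) = 0xCC9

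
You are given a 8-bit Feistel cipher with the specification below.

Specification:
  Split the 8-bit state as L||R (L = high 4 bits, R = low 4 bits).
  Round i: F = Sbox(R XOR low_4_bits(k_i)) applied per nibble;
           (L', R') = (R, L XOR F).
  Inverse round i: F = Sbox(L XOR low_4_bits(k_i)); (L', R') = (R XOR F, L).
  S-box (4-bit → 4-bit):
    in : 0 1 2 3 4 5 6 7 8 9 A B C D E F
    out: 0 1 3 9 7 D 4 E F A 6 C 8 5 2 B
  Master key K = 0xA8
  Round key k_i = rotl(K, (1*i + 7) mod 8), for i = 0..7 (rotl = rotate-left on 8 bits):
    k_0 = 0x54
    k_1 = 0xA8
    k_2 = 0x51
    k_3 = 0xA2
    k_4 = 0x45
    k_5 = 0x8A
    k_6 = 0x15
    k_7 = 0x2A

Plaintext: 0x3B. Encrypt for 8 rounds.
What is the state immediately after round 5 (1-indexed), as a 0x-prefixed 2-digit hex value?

s_0 = plaintext = 0x3B
s_1 = Round(s_0, k_0) = 0xB8
s_2 = Round(s_1, k_1) = 0x8B
s_3 = Round(s_2, k_2) = 0xBE
s_4 = Round(s_3, k_3) = 0xE3
s_5 = Round(s_4, k_4) = 0x3A
s_6 = Round(s_5, k_5) = 0xA3
s_7 = Round(s_6, k_6) = 0x3E
s_8 = Round(s_7, k_7) = 0xE4

0x3A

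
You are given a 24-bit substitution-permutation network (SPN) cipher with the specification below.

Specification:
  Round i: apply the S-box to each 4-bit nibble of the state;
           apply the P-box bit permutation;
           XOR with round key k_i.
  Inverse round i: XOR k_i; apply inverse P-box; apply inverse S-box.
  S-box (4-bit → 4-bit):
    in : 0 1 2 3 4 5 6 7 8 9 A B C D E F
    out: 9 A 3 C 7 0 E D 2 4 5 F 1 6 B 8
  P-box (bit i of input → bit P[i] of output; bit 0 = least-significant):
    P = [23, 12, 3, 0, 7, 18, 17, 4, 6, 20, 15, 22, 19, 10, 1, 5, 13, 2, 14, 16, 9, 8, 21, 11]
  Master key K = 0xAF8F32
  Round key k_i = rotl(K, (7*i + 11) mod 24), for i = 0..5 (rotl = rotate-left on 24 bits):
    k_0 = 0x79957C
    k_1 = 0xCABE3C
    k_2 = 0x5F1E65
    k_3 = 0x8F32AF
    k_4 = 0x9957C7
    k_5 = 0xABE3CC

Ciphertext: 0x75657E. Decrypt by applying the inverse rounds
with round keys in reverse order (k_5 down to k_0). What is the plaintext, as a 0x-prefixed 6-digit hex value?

0x18F433

s_0 = ciphertext = 0x75657E
s_1 = InvRound(s_0, k_5) = 0xC5B6BC
s_2 = InvRound(s_1, k_4) = 0x8A7B13
s_3 = InvRound(s_2, k_3) = 0x16F5E9
s_4 = InvRound(s_3, k_2) = 0xEBC3C9
s_5 = InvRound(s_4, k_1) = 0x6B1C01
s_6 = InvRound(s_5, k_0) = 0x18F433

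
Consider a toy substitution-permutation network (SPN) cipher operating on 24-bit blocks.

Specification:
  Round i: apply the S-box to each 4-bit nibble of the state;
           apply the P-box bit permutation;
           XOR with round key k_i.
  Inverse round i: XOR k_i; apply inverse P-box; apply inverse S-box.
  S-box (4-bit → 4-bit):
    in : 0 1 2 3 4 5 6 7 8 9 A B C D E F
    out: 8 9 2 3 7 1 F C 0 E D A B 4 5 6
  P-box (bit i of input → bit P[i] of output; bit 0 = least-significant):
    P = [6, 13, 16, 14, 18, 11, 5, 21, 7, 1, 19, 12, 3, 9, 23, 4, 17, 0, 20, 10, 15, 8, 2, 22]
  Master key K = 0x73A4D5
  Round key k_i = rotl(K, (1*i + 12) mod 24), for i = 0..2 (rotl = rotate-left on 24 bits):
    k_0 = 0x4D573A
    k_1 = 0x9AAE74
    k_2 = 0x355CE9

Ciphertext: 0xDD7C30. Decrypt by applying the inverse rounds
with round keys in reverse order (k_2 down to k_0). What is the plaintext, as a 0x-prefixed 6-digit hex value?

s_0 = ciphertext = 0xDD7C30
s_1 = InvRound(s_0, k_2) = 0x02AE03
s_2 = InvRound(s_1, k_1) = 0xDF7FD5
s_3 = InvRound(s_2, k_0) = 0xD4E3F3

0xD4E3F3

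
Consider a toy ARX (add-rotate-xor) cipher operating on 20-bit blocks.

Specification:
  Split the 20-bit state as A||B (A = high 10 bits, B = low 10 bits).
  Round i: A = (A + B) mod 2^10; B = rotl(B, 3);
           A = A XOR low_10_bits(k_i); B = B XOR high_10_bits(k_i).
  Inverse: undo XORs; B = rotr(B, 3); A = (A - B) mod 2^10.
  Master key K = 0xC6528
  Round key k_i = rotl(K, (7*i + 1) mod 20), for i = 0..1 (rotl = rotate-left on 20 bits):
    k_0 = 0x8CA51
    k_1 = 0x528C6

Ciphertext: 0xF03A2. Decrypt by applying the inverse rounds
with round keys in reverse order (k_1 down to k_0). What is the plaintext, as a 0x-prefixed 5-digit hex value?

s_0 = ciphertext = 0xF03A2
s_1 = InvRound(s_0, k_1) = 0xAA45D
s_2 = InvRound(s_1, k_0) = 0x4AFCD

0x4AFCD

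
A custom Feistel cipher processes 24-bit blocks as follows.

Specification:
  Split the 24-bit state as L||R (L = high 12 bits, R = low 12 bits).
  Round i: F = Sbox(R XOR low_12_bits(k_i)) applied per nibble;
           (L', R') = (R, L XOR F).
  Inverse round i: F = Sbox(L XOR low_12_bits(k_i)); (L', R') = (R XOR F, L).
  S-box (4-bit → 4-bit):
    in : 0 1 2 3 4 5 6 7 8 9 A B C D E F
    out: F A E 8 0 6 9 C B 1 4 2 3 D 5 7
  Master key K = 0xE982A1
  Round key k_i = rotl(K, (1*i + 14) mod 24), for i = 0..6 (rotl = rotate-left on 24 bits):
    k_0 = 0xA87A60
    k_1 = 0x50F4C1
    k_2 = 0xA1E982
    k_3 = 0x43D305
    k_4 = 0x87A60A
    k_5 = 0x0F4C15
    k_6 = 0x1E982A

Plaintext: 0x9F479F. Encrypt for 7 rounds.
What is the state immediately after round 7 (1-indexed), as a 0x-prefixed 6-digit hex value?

0x10670D

s_0 = plaintext = 0x9F479F
s_1 = Round(s_0, k_0) = 0x79F483
s_2 = Round(s_1, k_1) = 0x483891
s_3 = Round(s_2, k_2) = 0x891E2B
s_4 = Round(s_3, k_3) = 0xE2B574
s_5 = Round(s_4, k_4) = 0x5746EE
s_6 = Round(s_5, k_5) = 0x6EE106
s_7 = Round(s_6, k_6) = 0x10670D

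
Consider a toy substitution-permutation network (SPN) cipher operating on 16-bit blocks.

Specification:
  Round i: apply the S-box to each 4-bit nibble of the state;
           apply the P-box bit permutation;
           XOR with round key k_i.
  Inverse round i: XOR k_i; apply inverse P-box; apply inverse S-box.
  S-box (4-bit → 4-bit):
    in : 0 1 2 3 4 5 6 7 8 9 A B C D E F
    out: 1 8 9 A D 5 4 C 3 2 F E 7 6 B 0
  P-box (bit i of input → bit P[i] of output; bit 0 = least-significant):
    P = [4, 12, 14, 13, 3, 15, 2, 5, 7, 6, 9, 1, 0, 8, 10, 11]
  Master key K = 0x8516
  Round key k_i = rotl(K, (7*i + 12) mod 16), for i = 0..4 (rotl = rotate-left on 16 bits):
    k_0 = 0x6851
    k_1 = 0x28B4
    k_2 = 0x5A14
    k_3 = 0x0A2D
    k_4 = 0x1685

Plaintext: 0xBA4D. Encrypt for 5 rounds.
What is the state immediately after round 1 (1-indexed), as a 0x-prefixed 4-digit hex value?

0x37BF

s_0 = plaintext = 0xBA4D
s_1 = Round(s_0, k_0) = 0x37BF
s_2 = Round(s_1, k_1) = 0xA392
s_3 = Round(s_2, k_2) = 0xF747
s_4 = Round(s_3, k_3) = 0x6803
s_5 = Round(s_4, k_4) = 0x224D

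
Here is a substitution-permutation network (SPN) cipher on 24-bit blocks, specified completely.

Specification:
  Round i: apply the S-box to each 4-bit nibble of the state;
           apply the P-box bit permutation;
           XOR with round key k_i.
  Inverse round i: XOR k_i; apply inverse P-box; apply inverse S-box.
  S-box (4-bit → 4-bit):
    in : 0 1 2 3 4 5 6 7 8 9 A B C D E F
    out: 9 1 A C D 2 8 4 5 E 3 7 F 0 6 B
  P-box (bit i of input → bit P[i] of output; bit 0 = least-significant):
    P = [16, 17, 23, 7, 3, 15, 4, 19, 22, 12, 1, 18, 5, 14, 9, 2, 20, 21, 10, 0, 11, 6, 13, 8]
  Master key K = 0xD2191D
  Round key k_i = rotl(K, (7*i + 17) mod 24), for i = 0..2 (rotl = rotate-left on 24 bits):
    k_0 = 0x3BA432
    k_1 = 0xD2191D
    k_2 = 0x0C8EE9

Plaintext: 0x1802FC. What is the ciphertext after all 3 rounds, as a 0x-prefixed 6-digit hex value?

s_0 = plaintext = 0x1802FC
s_1 = Round(s_0, k_0) = 0xA4389E
s_2 = Round(s_1, k_1) = 0x08974A
s_3 = Round(s_2, k_2) = 0x17C1F7

0x17C1F7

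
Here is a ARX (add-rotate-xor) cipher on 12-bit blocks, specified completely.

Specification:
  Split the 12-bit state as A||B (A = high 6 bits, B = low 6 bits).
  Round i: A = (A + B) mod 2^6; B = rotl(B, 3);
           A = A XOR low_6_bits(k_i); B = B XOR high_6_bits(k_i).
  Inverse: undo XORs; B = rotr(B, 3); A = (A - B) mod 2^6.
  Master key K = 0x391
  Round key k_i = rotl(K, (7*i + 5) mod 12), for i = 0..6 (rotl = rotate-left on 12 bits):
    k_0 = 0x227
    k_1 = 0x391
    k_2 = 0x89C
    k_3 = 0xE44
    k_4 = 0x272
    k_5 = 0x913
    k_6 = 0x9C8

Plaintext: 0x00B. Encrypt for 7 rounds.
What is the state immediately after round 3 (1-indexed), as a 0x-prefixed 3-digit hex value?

s_0 = plaintext = 0x00B
s_1 = Round(s_0, k_0) = 0xB11
s_2 = Round(s_1, k_1) = 0xB04
s_3 = Round(s_2, k_2) = 0xB02
s_4 = Round(s_3, k_3) = 0xAA9
s_5 = Round(s_4, k_4) = 0x844
s_6 = Round(s_5, k_5) = 0xD84
s_7 = Round(s_6, k_6) = 0xC87

0xB02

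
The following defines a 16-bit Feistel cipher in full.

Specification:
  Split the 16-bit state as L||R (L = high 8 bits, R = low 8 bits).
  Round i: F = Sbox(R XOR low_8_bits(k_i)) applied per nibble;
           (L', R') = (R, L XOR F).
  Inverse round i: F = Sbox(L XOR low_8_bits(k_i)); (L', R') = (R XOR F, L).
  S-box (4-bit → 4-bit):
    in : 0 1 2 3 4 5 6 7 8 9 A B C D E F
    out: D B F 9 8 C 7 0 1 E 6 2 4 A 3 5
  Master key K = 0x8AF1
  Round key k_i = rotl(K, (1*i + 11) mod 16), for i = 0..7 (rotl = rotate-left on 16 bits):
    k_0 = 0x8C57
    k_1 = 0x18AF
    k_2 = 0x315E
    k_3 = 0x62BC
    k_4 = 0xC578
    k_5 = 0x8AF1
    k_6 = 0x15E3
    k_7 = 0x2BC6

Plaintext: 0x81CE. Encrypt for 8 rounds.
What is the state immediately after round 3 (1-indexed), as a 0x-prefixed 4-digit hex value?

s_0 = plaintext = 0x81CE
s_1 = Round(s_0, k_0) = 0xCE6F
s_2 = Round(s_1, k_1) = 0x6F83
s_3 = Round(s_2, k_2) = 0x83C5
s_4 = Round(s_3, k_3) = 0xC58D
s_5 = Round(s_4, k_4) = 0x8D99
s_6 = Round(s_5, k_5) = 0x99FC
s_7 = Round(s_6, k_6) = 0xFC2C
s_8 = Round(s_7, k_7) = 0x2CCA

0x83C5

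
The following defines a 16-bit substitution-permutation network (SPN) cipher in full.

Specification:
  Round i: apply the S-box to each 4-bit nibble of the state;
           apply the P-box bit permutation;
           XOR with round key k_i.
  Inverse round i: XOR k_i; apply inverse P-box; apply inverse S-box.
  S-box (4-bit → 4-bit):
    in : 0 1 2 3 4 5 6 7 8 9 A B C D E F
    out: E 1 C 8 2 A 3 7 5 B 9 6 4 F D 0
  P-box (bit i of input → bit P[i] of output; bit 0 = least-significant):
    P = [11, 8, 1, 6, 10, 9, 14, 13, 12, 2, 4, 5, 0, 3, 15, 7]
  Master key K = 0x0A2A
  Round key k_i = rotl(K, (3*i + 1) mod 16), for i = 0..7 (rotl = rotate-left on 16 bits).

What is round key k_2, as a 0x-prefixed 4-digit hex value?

K = 0x0A2A
k_0 = rotl(K, (3*0+1) mod 16) = rotl(K, 1) = 0x1454
k_1 = rotl(K, (3*1+1) mod 16) = rotl(K, 4) = 0xA2A0
k_2 = rotl(K, (3*2+1) mod 16) = rotl(K, 7) = 0x1505

0x1505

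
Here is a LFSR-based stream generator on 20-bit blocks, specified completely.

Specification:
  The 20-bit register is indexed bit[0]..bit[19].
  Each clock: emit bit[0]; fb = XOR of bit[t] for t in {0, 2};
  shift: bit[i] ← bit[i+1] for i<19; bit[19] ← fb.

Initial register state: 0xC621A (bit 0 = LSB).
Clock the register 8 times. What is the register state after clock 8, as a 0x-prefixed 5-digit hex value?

0x9CC62

reg_0 = 0xC621A
clock 1: out=0, reg = 0x6310D
clock 2: out=1, reg = 0x31886
clock 3: out=0, reg = 0x98C43
clock 4: out=1, reg = 0xCC621
clock 5: out=1, reg = 0xE6310
clock 6: out=0, reg = 0x73188
clock 7: out=0, reg = 0x398C4
clock 8: out=0, reg = 0x9CC62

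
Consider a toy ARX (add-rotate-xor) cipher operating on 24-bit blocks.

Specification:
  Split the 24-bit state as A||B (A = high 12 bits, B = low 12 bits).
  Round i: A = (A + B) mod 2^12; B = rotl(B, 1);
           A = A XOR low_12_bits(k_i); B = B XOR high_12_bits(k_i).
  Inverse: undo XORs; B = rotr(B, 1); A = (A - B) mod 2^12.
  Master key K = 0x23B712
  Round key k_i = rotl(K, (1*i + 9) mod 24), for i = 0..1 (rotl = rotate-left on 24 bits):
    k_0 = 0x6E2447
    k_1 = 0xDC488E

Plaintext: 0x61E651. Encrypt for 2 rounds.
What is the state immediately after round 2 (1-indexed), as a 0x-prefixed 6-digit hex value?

s_0 = plaintext = 0x61E651
s_1 = Round(s_0, k_0) = 0x828A40
s_2 = Round(s_1, k_1) = 0xAE6945

0xAE6945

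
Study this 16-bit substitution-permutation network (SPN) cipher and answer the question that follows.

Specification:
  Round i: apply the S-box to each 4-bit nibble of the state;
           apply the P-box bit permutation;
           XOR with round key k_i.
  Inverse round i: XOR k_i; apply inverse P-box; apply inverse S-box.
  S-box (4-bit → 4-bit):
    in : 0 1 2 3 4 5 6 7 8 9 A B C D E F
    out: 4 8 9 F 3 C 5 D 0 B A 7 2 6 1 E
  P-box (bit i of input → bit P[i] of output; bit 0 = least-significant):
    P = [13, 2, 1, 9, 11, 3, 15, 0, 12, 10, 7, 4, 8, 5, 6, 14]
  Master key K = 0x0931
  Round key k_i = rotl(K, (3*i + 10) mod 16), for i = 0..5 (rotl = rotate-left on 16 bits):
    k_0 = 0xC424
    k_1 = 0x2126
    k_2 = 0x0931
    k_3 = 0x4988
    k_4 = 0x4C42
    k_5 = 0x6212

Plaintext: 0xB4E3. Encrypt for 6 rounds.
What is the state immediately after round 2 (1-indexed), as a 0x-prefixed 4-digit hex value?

0x5FCE

s_0 = plaintext = 0xB4E3
s_1 = Round(s_0, k_0) = 0xFB42
s_2 = Round(s_1, k_1) = 0x5FCE
s_3 = Round(s_2, k_2) = 0x6DE9
s_4 = Round(s_3, k_3) = 0x664C
s_5 = Round(s_4, k_4) = 0x558E
s_6 = Round(s_5, k_5) = 0x02C2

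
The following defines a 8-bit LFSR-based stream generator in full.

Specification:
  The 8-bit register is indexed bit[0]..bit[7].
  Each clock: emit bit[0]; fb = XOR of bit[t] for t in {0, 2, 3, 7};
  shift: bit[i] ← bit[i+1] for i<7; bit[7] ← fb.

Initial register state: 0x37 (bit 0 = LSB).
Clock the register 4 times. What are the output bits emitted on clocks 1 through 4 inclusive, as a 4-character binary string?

reg_0 = 0x37
clock 1: out=1, reg = 0x1B
clock 2: out=1, reg = 0x0D
clock 3: out=1, reg = 0x86
clock 4: out=0, reg = 0x43

1110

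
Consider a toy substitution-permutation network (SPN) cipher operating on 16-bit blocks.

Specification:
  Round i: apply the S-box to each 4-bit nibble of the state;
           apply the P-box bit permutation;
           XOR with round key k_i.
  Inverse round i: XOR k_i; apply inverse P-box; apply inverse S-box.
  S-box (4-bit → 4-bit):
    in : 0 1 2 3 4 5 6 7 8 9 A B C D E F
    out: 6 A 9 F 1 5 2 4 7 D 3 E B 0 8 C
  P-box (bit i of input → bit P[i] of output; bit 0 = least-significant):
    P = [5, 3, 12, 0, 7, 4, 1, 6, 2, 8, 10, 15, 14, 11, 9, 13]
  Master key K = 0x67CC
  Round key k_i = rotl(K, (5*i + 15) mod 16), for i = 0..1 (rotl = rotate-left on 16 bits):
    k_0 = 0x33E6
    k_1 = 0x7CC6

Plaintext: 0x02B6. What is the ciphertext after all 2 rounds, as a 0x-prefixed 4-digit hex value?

0xC2B8

s_0 = plaintext = 0x02B6
s_1 = Round(s_0, k_0) = 0xB9B8
s_2 = Round(s_1, k_1) = 0xC2B8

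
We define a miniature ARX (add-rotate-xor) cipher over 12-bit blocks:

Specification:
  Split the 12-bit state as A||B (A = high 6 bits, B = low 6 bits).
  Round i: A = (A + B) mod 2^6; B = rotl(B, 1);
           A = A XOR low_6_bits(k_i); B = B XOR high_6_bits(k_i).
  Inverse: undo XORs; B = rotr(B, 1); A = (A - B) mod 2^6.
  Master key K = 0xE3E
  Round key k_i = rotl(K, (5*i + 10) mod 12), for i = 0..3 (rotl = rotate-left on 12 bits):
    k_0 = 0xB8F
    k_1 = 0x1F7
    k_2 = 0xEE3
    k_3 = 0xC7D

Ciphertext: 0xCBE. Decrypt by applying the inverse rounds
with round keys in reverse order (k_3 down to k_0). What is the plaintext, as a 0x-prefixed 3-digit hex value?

0x905

s_0 = ciphertext = 0xCBE
s_1 = InvRound(s_0, k_3) = 0xA27
s_2 = InvRound(s_1, k_2) = 0xF4E
s_3 = InvRound(s_2, k_1) = 0x9A4
s_4 = InvRound(s_3, k_0) = 0x905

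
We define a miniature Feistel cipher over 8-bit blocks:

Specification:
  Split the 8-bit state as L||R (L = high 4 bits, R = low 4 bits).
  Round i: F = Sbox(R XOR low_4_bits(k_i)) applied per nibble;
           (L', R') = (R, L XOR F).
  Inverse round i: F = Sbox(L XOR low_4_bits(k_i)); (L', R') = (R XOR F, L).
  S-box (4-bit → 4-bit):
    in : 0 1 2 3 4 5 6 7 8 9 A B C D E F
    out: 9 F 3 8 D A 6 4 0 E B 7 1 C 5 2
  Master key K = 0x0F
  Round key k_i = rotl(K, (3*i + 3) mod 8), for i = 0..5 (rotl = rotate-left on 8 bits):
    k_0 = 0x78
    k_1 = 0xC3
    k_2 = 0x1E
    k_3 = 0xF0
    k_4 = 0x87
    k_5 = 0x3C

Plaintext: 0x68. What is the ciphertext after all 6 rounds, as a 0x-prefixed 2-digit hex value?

0x50

s_0 = plaintext = 0x68
s_1 = Round(s_0, k_0) = 0x8F
s_2 = Round(s_1, k_1) = 0xF9
s_3 = Round(s_2, k_2) = 0x9B
s_4 = Round(s_3, k_3) = 0xBE
s_5 = Round(s_4, k_4) = 0xE5
s_6 = Round(s_5, k_5) = 0x50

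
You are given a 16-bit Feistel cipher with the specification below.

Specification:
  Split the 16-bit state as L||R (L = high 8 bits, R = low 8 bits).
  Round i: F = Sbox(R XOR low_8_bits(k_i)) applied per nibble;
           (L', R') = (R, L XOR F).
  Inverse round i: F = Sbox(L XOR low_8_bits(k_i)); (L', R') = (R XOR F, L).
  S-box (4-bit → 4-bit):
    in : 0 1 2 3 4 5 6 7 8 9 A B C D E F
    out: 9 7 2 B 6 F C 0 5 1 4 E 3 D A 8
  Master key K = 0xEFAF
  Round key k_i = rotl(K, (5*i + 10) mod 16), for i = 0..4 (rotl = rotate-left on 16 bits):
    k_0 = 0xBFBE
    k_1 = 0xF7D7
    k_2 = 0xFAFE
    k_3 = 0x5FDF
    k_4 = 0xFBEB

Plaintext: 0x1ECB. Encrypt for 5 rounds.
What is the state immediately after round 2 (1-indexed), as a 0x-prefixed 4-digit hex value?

0x11F7

s_0 = plaintext = 0x1ECB
s_1 = Round(s_0, k_0) = 0xCB11
s_2 = Round(s_1, k_1) = 0x11F7
s_3 = Round(s_2, k_2) = 0xF780
s_4 = Round(s_3, k_3) = 0x800F
s_5 = Round(s_4, k_4) = 0x0F26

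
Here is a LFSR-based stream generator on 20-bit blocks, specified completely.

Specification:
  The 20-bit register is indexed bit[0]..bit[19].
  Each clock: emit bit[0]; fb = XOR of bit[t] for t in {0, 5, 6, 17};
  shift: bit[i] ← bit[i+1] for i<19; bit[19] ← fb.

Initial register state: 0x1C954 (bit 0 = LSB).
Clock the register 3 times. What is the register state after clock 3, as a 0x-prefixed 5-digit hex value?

0x6392A

reg_0 = 0x1C954
clock 1: out=0, reg = 0x8E4AA
clock 2: out=0, reg = 0xC7255
clock 3: out=1, reg = 0x6392A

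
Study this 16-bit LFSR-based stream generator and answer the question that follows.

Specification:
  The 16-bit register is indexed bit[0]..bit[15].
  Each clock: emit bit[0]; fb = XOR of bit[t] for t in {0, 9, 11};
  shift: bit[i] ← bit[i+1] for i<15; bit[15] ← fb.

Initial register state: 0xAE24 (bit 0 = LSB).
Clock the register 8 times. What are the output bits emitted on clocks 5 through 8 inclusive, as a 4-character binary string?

0100

reg_0 = 0xAE24
clock 1: out=0, reg = 0x5712
clock 2: out=0, reg = 0xAB89
clock 3: out=1, reg = 0xD5C4
clock 4: out=0, reg = 0x6AE2
clock 5: out=0, reg = 0x3571
clock 6: out=1, reg = 0x9AB8
clock 7: out=0, reg = 0x4D5C
clock 8: out=0, reg = 0xA6AE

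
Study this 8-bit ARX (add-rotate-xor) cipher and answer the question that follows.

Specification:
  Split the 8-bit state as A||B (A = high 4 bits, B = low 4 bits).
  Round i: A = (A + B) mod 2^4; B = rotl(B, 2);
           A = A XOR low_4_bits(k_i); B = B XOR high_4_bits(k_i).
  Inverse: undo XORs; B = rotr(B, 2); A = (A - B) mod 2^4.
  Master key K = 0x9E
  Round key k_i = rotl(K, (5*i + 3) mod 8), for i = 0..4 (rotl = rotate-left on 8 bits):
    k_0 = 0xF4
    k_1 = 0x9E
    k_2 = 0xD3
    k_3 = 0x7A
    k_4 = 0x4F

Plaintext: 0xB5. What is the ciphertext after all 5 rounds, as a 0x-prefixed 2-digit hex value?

s_0 = plaintext = 0xB5
s_1 = Round(s_0, k_0) = 0x4A
s_2 = Round(s_1, k_1) = 0x03
s_3 = Round(s_2, k_2) = 0x01
s_4 = Round(s_3, k_3) = 0xB3
s_5 = Round(s_4, k_4) = 0x18

0x18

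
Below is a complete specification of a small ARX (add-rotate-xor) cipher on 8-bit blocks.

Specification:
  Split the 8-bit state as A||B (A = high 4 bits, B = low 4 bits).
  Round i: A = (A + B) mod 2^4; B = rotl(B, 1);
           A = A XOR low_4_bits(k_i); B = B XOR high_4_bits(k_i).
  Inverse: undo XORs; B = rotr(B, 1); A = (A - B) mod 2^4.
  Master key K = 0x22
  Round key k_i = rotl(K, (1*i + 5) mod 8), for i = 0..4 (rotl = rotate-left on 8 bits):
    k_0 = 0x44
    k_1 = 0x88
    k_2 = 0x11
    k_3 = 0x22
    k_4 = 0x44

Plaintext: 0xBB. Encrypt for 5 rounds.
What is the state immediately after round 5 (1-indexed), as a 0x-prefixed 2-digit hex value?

s_0 = plaintext = 0xBB
s_1 = Round(s_0, k_0) = 0x23
s_2 = Round(s_1, k_1) = 0xDE
s_3 = Round(s_2, k_2) = 0xAC
s_4 = Round(s_3, k_3) = 0x4B
s_5 = Round(s_4, k_4) = 0xB3

0xB3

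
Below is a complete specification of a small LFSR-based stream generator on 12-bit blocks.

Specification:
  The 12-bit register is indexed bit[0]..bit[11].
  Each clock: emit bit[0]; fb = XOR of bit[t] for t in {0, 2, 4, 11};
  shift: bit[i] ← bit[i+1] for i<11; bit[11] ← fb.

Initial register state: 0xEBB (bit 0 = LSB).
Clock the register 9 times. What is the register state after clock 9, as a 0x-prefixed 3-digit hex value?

reg_0 = 0xEBB
clock 1: out=1, reg = 0xF5D
clock 2: out=1, reg = 0x7AE
clock 3: out=0, reg = 0xBD7
clock 4: out=1, reg = 0x5EB
clock 5: out=1, reg = 0xAF5
clock 6: out=1, reg = 0x57A
clock 7: out=0, reg = 0xABD
clock 8: out=1, reg = 0x55E
clock 9: out=0, reg = 0x2AF

0x2AF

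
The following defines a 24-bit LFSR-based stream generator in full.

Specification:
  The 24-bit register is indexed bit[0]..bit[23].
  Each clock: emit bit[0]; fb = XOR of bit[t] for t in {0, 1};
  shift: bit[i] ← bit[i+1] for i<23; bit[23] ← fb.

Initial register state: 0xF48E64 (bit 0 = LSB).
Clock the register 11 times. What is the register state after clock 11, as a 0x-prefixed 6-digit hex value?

reg_0 = 0xF48E64
clock 1: out=0, reg = 0x7A4732
clock 2: out=0, reg = 0xBD2399
clock 3: out=1, reg = 0xDE91CC
clock 4: out=0, reg = 0x6F48E6
clock 5: out=0, reg = 0xB7A473
clock 6: out=1, reg = 0x5BD239
clock 7: out=1, reg = 0xADE91C
clock 8: out=0, reg = 0x56F48E
clock 9: out=0, reg = 0xAB7A47
clock 10: out=1, reg = 0x55BD23
clock 11: out=1, reg = 0x2ADE91

0x2ADE91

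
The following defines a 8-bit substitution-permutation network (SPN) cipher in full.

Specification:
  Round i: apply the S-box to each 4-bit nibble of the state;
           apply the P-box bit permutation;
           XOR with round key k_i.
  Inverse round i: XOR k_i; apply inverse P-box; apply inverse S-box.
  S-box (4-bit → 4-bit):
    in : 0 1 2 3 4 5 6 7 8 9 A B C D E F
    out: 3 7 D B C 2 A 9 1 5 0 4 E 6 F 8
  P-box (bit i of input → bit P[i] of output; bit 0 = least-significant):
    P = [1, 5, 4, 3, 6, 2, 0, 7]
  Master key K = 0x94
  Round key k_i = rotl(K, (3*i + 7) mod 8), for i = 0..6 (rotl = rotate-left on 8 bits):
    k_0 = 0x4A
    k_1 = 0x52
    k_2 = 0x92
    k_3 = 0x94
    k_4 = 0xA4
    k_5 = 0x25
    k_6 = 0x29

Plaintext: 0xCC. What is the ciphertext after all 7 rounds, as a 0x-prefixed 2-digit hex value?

0xFB

s_0 = plaintext = 0xCC
s_1 = Round(s_0, k_0) = 0xF7
s_2 = Round(s_1, k_1) = 0xD8
s_3 = Round(s_2, k_2) = 0x95
s_4 = Round(s_3, k_3) = 0xF5
s_5 = Round(s_4, k_4) = 0x04
s_6 = Round(s_5, k_5) = 0x79
s_7 = Round(s_6, k_6) = 0xFB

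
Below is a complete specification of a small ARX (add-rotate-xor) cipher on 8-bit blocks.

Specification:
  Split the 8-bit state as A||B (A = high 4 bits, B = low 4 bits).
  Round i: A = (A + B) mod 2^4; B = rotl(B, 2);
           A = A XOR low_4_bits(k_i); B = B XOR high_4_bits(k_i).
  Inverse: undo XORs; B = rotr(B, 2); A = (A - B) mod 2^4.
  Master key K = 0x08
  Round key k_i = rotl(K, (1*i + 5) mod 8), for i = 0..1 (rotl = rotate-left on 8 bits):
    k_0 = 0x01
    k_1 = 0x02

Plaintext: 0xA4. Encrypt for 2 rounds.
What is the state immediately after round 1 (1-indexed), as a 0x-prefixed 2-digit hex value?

s_0 = plaintext = 0xA4
s_1 = Round(s_0, k_0) = 0xF1
s_2 = Round(s_1, k_1) = 0x24

0xF1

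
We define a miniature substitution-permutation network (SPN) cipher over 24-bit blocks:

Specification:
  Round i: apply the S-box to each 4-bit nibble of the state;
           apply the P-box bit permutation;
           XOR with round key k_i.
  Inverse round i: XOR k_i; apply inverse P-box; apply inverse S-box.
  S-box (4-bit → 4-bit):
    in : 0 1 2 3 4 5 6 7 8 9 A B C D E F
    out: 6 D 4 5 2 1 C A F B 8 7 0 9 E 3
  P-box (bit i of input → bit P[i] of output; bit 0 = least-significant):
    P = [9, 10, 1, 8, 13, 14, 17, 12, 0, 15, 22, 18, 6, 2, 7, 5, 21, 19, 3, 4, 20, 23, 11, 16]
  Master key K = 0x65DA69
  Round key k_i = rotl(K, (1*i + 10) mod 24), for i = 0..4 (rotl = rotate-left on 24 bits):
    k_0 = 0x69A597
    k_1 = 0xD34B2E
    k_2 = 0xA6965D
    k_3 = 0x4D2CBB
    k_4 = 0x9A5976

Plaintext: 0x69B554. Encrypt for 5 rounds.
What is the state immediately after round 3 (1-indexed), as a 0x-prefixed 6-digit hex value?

s_0 = plaintext = 0x69B554
s_1 = Round(s_0, k_0) = 0x408942
s_2 = Round(s_1, k_1) = 0x5F8BC1
s_3 = Round(s_2, k_2) = 0xDE15BA
s_4 = Round(s_3, k_3) = 0x564D42
s_5 = Round(s_4, k_4) = 0x8E1969

0xDE15BA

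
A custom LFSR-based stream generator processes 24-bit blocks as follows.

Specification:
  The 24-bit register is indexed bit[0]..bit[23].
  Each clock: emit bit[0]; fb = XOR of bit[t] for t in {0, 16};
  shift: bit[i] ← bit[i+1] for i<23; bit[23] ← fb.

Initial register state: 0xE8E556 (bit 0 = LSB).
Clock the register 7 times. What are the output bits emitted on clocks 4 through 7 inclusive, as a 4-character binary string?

0101

reg_0 = 0xE8E556
clock 1: out=0, reg = 0x7472AB
clock 2: out=1, reg = 0xBA3955
clock 3: out=1, reg = 0xDD1CAA
clock 4: out=0, reg = 0xEE8E55
clock 5: out=1, reg = 0xF7472A
clock 6: out=0, reg = 0xFBA395
clock 7: out=1, reg = 0x7DD1CA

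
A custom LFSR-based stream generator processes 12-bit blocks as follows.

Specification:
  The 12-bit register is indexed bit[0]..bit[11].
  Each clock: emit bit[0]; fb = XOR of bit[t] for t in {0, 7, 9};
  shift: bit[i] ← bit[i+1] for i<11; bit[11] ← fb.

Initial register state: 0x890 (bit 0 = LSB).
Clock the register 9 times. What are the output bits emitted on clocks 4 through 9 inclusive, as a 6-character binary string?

reg_0 = 0x890
clock 1: out=0, reg = 0xC48
clock 2: out=0, reg = 0x624
clock 3: out=0, reg = 0xB12
clock 4: out=0, reg = 0xD89
clock 5: out=1, reg = 0x6C4
clock 6: out=0, reg = 0x362
clock 7: out=0, reg = 0x9B1
clock 8: out=1, reg = 0x4D8
clock 9: out=0, reg = 0xA6C

010010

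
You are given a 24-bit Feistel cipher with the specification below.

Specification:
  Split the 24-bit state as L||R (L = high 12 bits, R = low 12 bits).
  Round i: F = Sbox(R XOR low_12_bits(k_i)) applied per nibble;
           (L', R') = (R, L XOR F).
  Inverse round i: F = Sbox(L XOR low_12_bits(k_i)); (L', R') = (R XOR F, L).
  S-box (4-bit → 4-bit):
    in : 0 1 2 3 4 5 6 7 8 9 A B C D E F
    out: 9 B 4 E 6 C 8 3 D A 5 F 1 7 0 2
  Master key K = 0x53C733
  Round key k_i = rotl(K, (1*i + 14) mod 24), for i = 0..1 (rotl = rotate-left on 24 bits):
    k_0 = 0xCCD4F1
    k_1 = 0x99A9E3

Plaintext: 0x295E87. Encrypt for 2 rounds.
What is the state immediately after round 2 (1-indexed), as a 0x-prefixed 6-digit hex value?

s_0 = plaintext = 0x295E87
s_1 = Round(s_0, k_0) = 0xE877AD
s_2 = Round(s_1, k_1) = 0x7ADEE7

0x7ADEE7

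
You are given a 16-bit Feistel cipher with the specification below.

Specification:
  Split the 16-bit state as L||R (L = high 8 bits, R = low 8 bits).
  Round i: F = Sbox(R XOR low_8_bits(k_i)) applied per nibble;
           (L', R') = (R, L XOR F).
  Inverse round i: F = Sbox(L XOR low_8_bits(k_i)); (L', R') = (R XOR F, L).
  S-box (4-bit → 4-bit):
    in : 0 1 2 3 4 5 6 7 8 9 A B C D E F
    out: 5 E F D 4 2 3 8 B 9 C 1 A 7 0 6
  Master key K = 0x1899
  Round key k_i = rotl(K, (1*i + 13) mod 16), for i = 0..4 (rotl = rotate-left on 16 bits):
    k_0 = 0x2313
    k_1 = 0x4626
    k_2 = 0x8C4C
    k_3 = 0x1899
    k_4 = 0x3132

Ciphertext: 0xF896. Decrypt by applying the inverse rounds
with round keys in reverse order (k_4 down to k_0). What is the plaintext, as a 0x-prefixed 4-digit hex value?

0xA7A7

s_0 = ciphertext = 0xF896
s_1 = InvRound(s_0, k_4) = 0x3AF8
s_2 = InvRound(s_1, k_3) = 0x353A
s_3 = InvRound(s_2, k_2) = 0xB335
s_4 = InvRound(s_3, k_1) = 0xA7B3
s_5 = InvRound(s_4, k_0) = 0xA7A7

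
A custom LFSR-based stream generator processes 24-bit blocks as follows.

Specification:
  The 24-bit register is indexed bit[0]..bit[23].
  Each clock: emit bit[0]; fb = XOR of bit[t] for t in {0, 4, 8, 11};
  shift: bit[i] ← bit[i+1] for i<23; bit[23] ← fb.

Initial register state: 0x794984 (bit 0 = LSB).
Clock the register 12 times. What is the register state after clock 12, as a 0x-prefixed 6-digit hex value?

0xB7C794

reg_0 = 0x794984
clock 1: out=0, reg = 0x3CA4C2
clock 2: out=0, reg = 0x1E5261
clock 3: out=1, reg = 0x8F2930
clock 4: out=0, reg = 0xC79498
clock 5: out=0, reg = 0xE3CA4C
clock 6: out=0, reg = 0xF1E526
clock 7: out=0, reg = 0xF8F293
clock 8: out=1, reg = 0x7C7949
clock 9: out=1, reg = 0xBE3CA4
clock 10: out=0, reg = 0xDF1E52
clock 11: out=0, reg = 0x6F8F29
clock 12: out=1, reg = 0xB7C794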